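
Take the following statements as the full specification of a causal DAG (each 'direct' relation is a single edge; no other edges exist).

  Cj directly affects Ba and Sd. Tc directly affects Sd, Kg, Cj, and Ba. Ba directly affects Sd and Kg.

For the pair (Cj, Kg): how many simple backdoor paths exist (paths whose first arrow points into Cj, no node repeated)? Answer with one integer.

A backdoor path from Cj to Kg is any simple undirected path whose first edge points into Cj (i.e. leaves Cj via a parent).
Parents of Cj: {Tc}.
Enumerating:
  P1: Cj <- Tc -> Ba -> Kg
  P2: Cj <- Tc -> Kg
  P3: Cj <- Tc -> Sd <- Ba -> Kg
That exhausts the simple backdoor paths. Count: 3.

3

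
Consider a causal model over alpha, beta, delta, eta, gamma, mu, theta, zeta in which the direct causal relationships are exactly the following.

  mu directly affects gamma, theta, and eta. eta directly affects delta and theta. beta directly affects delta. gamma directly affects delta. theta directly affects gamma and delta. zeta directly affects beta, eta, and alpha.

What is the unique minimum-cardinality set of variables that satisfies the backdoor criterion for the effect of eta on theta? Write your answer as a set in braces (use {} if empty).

Variables eligible for adjustment (non-descendants of eta, excluding eta and theta): {alpha, beta, mu, zeta}.
Backdoor paths from eta to theta:
  P1: eta <- zeta -> beta -> delta <- theta
  P2: eta <- zeta -> beta -> delta <- gamma <- mu -> theta
  P3: eta <- zeta -> beta -> delta <- gamma <- theta
  P4: eta <- mu -> theta
  P5: eta <- mu -> gamma <- theta
  P6: eta <- mu -> gamma -> delta <- theta
The empty set is not sufficient: P4 (eta <- mu -> theta) has no collider blocking it and no conditioned non-collider, so it is open.
Try {mu}:
  P1: blocked at collider delta (neither it nor any descendant is in the conditioning set).
  P2: blocked at collider delta (neither it nor any descendant is in the conditioning set).
  P3: blocked at collider delta (neither it nor any descendant is in the conditioning set).
  P4: blocked at fork node mu ∈ conditioning set.
  P5: blocked at fork node mu ∈ conditioning set.
  P6: blocked at fork node mu ∈ conditioning set.
{mu} contains no descendant of eta and blocks every backdoor path.
No other singleton works — e.g. {zeta} leaves P4 open — so {mu} is the unique smallest valid adjustment set.

{mu}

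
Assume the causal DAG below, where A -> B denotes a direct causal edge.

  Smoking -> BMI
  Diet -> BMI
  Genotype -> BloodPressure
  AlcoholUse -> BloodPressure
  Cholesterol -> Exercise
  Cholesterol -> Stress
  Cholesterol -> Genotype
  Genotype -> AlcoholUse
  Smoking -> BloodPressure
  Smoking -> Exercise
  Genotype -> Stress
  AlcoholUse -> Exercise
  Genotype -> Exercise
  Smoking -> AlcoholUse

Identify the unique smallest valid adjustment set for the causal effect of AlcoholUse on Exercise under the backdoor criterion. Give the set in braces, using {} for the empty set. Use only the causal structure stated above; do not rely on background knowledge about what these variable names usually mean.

Variables eligible for adjustment (non-descendants of AlcoholUse, excluding AlcoholUse and Exercise): {BMI, Cholesterol, Diet, Genotype, Smoking, Stress}.
Backdoor paths from AlcoholUse to Exercise:
  P1: AlcoholUse <- Genotype <- Cholesterol -> Exercise
  P2: AlcoholUse <- Genotype -> Stress <- Cholesterol -> Exercise
  P3: AlcoholUse <- Genotype -> BloodPressure <- Smoking -> Exercise
  P4: AlcoholUse <- Genotype -> Exercise
  P5: AlcoholUse <- Smoking -> BloodPressure <- Genotype <- Cholesterol -> Exercise
  P6: AlcoholUse <- Smoking -> BloodPressure <- Genotype -> Stress <- Cholesterol -> Exercise
  P7: AlcoholUse <- Smoking -> BloodPressure <- Genotype -> Exercise
  P8: AlcoholUse <- Smoking -> Exercise
The empty set is not sufficient: P1 (AlcoholUse <- Genotype <- Cholesterol -> Exercise) has no collider blocking it and no conditioned non-collider, so it is open.
Try {Genotype, Smoking}:
  P1: blocked at chain node Genotype ∈ conditioning set.
  P2: blocked at fork node Genotype ∈ conditioning set.
  P3: blocked at fork node Genotype ∈ conditioning set.
  P4: blocked at fork node Genotype ∈ conditioning set.
  P5: blocked at fork node Smoking ∈ conditioning set.
  P6: blocked at fork node Smoking ∈ conditioning set.
  P7: blocked at fork node Smoking ∈ conditioning set.
  P8: blocked at fork node Smoking ∈ conditioning set.
{Genotype, Smoking} contains no descendant of AlcoholUse and blocks every backdoor path.
Every element of {Genotype, Smoking} is needed (dropping Genotype leaves P1 open; dropping Smoking leaves P8 open), so no proper subset is valid.
Among all size-2 subsets of the eligible variables, only {Genotype, Smoking} blocks every backdoor path, so it is the unique smallest valid adjustment set.

{Genotype, Smoking}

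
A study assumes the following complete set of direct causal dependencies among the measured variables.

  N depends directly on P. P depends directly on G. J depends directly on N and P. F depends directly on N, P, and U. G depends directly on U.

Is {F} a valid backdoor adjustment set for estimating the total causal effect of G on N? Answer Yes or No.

Backdoor paths from G to N (paths whose first edge points into G):
  P1: G <- U -> F <- P -> N
  P2: G <- U -> F <- P -> J <- N
  P3: G <- U -> F <- N
Condition 1 (no descendant of G in the set): FAILS — F is a descendant of G.
Condition 2 (every backdoor path blocked by {F}):
  P1: open — collider(s) F are conditioned on (or have a conditioned descendant) and no non-collider on the path is in the set.
  P2: blocked at collider J (neither it nor any descendant is in the conditioning set).
  P3: open — collider(s) F are conditioned on (or have a conditioned descendant) and no non-collider on the path is in the set.
{F} does not satisfy the backdoor criterion.

No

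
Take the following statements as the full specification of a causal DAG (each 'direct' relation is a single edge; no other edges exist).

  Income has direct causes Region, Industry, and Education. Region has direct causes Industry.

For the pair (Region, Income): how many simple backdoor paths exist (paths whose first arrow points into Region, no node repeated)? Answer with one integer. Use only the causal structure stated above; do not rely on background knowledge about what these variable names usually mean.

1

A backdoor path from Region to Income is any simple undirected path whose first edge points into Region (i.e. leaves Region via a parent).
Parents of Region: {Industry}.
Enumerating:
  P1: Region <- Industry -> Income
That exhausts the simple backdoor paths. Count: 1.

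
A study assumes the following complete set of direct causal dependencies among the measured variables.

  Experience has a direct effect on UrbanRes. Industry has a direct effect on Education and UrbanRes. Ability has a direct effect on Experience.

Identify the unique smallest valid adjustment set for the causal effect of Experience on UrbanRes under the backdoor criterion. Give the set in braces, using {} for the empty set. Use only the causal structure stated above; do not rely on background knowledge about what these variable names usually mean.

{}

Variables eligible for adjustment (non-descendants of Experience, excluding Experience and UrbanRes): {Ability, Education, Industry}.
Backdoor paths from Experience to UrbanRes:
  (none)
With no backdoor paths the empty set already satisfies the criterion, and it is trivially minimal.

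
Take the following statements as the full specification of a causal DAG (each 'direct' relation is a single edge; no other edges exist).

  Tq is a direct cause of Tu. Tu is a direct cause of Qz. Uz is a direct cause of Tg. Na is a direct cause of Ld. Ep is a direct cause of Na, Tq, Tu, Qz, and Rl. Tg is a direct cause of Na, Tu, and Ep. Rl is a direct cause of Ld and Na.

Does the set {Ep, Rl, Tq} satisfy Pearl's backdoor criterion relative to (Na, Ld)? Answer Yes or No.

Yes

Backdoor paths from Na to Ld (paths whose first edge points into Na):
  P1: Na <- Tg -> Ep -> Rl -> Ld
  P2: Na <- Tg -> Tu <- Ep -> Rl -> Ld
  P3: Na <- Tg -> Tu <- Tq <- Ep -> Rl -> Ld
  P4: Na <- Tg -> Tu -> Qz <- Ep -> Rl -> Ld
  P5: Na <- Ep -> Rl -> Ld
  P6: Na <- Rl -> Ld
Condition 1 (no descendant of Na in the set): holds — descendants of Na are {Ld}; none are in {Ep, Rl, Tq}.
Condition 2 (every backdoor path blocked by {Ep, Rl, Tq}):
  P1: blocked at chain node Ep ∈ conditioning set.
  P2: blocked at collider Tu (neither it nor any descendant is in the conditioning set).
  P3: blocked at collider Tu (neither it nor any descendant is in the conditioning set).
  P4: blocked at collider Qz (neither it nor any descendant is in the conditioning set).
  P5: blocked at fork node Ep ∈ conditioning set.
  P6: blocked at fork node Rl ∈ conditioning set.
{Ep, Rl, Tq} satisfies the backdoor criterion.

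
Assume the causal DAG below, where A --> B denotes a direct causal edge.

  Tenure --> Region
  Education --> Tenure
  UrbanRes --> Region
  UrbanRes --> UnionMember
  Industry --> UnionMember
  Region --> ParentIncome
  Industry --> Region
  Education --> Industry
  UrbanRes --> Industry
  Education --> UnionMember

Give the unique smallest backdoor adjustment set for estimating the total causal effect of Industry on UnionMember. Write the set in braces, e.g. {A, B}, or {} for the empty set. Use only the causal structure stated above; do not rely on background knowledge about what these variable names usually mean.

Variables eligible for adjustment (non-descendants of Industry, excluding Industry and UnionMember): {Education, Tenure, UrbanRes}.
Backdoor paths from Industry to UnionMember:
  P1: Industry <- Education -> Tenure -> Region <- UrbanRes -> UnionMember
  P2: Industry <- Education -> UnionMember
  P3: Industry <- UrbanRes -> Region <- Tenure <- Education -> UnionMember
  P4: Industry <- UrbanRes -> UnionMember
The empty set is not sufficient: P2 (Industry <- Education -> UnionMember) has no collider blocking it and no conditioned non-collider, so it is open.
Try {Education, UrbanRes}:
  P1: blocked at fork node Education ∈ conditioning set.
  P2: blocked at fork node Education ∈ conditioning set.
  P3: blocked at fork node UrbanRes ∈ conditioning set.
  P4: blocked at fork node UrbanRes ∈ conditioning set.
{Education, UrbanRes} contains no descendant of Industry and blocks every backdoor path.
Every element of {Education, UrbanRes} is needed (dropping Education leaves P2 open; dropping UrbanRes leaves P4 open), so no proper subset is valid.
Among all size-2 subsets of the eligible variables, only {Education, UrbanRes} blocks every backdoor path, so it is the unique smallest valid adjustment set.

{Education, UrbanRes}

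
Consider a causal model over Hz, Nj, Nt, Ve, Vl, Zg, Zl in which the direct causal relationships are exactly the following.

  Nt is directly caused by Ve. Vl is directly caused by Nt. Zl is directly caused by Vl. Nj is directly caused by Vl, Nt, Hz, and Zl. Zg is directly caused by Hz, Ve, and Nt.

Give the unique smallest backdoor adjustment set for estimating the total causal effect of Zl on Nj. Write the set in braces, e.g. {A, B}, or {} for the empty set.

{Vl}

Variables eligible for adjustment (non-descendants of Zl, excluding Zl and Nj): {Hz, Nt, Ve, Vl, Zg}.
Backdoor paths from Zl to Nj:
  P1: Zl <- Vl <- Nt <- Ve -> Zg <- Hz -> Nj
  P2: Zl <- Vl <- Nt -> Nj
  P3: Zl <- Vl <- Nt -> Zg <- Hz -> Nj
  P4: Zl <- Vl -> Nj
The empty set is not sufficient: P2 (Zl <- Vl <- Nt -> Nj) has no collider blocking it and no conditioned non-collider, so it is open.
Try {Vl}:
  P1: blocked at chain node Vl ∈ conditioning set.
  P2: blocked at chain node Vl ∈ conditioning set.
  P3: blocked at chain node Vl ∈ conditioning set.
  P4: blocked at fork node Vl ∈ conditioning set.
{Vl} contains no descendant of Zl and blocks every backdoor path.
No other singleton works — e.g. {Ve} leaves P2 open — so {Vl} is the unique smallest valid adjustment set.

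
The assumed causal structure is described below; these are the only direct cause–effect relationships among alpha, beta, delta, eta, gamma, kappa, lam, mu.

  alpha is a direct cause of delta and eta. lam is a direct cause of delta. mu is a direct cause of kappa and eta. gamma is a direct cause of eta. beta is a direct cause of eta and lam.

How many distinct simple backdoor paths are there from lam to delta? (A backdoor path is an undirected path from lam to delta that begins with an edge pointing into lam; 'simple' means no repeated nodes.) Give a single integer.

A backdoor path from lam to delta is any simple undirected path whose first edge points into lam (i.e. leaves lam via a parent).
Parents of lam: {beta}.
Enumerating:
  P1: lam <- beta -> eta <- alpha -> delta
That exhausts the simple backdoor paths. Count: 1.

1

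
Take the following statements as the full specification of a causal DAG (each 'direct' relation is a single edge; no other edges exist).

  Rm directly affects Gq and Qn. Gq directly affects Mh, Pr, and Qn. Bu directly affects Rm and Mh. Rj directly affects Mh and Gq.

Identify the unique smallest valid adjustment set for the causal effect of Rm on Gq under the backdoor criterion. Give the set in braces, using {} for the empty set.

Variables eligible for adjustment (non-descendants of Rm, excluding Rm and Gq): {Bu, Rj}.
Backdoor paths from Rm to Gq:
  P1: Rm <- Bu -> Mh <- Rj -> Gq
  P2: Rm <- Bu -> Mh <- Gq
Each backdoor path contains an unconditioned collider, so every path is already blocked with the empty conditioning set:
  P1: blocked at collider Mh (neither it nor any descendant is in the conditioning set).
  P2: blocked at collider Mh (neither it nor any descendant is in the conditioning set).
The empty set is therefore the unique smallest valid set.

{}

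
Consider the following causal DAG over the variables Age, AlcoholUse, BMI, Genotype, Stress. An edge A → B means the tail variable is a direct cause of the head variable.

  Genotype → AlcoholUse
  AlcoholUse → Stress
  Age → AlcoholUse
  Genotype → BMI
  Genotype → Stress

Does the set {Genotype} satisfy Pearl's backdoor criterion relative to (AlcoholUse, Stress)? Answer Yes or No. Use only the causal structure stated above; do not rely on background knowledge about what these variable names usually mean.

Backdoor paths from AlcoholUse to Stress (paths whose first edge points into AlcoholUse):
  P1: AlcoholUse <- Genotype -> Stress
Condition 1 (no descendant of AlcoholUse in the set): holds — descendants of AlcoholUse are {Stress}; none are in {Genotype}.
Condition 2 (every backdoor path blocked by {Genotype}):
  P1: blocked at fork node Genotype ∈ conditioning set.
{Genotype} satisfies the backdoor criterion.

Yes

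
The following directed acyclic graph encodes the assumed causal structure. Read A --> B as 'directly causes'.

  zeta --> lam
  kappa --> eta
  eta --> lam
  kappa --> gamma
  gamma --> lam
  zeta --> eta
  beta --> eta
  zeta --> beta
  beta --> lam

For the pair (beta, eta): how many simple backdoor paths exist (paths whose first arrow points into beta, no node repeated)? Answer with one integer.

A backdoor path from beta to eta is any simple undirected path whose first edge points into beta (i.e. leaves beta via a parent).
Parents of beta: {zeta}.
Enumerating:
  P1: beta <- zeta -> eta
  P2: beta <- zeta -> lam <- gamma <- kappa -> eta
  P3: beta <- zeta -> lam <- eta
That exhausts the simple backdoor paths. Count: 3.

3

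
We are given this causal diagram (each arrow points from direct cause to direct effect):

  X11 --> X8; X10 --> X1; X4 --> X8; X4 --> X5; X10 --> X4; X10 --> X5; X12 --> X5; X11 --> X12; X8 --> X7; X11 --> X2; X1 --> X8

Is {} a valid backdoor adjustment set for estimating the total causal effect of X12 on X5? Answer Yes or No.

Backdoor paths from X12 to X5 (paths whose first edge points into X12):
  P1: X12 <- X11 -> X8 <- X4 <- X10 -> X5
  P2: X12 <- X11 -> X8 <- X4 -> X5
  P3: X12 <- X11 -> X8 <- X1 <- X10 -> X4 -> X5
  P4: X12 <- X11 -> X8 <- X1 <- X10 -> X5
Condition 1 (no descendant of X12 in the set): holds — descendants of X12 are {X5}; none are in {}.
Condition 2 (every backdoor path blocked by {}):
  P1: blocked at collider X8 (neither it nor any descendant is in the conditioning set).
  P2: blocked at collider X8 (neither it nor any descendant is in the conditioning set).
  P3: blocked at collider X8 (neither it nor any descendant is in the conditioning set).
  P4: blocked at collider X8 (neither it nor any descendant is in the conditioning set).
{} satisfies the backdoor criterion.

Yes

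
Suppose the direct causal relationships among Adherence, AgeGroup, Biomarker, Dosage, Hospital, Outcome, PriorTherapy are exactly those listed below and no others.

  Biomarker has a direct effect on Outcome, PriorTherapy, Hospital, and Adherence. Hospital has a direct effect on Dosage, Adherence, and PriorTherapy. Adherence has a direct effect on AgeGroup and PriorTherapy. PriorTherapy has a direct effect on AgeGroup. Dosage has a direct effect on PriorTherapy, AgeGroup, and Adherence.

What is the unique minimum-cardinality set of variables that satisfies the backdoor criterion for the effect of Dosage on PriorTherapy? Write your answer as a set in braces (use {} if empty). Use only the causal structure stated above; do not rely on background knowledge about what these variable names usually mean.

{Hospital}

Variables eligible for adjustment (non-descendants of Dosage, excluding Dosage and PriorTherapy): {Biomarker, Hospital, Outcome}.
Backdoor paths from Dosage to PriorTherapy:
  P1: Dosage <- Hospital <- Biomarker -> Adherence -> PriorTherapy
  P2: Dosage <- Hospital <- Biomarker -> Adherence -> AgeGroup <- PriorTherapy
  P3: Dosage <- Hospital <- Biomarker -> PriorTherapy
  P4: Dosage <- Hospital -> Adherence <- Biomarker -> PriorTherapy
  P5: Dosage <- Hospital -> Adherence -> PriorTherapy
  P6: Dosage <- Hospital -> Adherence -> AgeGroup <- PriorTherapy
  P7: Dosage <- Hospital -> PriorTherapy
The empty set is not sufficient: P1 (Dosage <- Hospital <- Biomarker -> Adherence -> PriorTherapy) has no collider blocking it and no conditioned non-collider, so it is open.
Try {Hospital}:
  P1: blocked at chain node Hospital ∈ conditioning set.
  P2: blocked at chain node Hospital ∈ conditioning set.
  P3: blocked at chain node Hospital ∈ conditioning set.
  P4: blocked at fork node Hospital ∈ conditioning set.
  P5: blocked at fork node Hospital ∈ conditioning set.
  P6: blocked at fork node Hospital ∈ conditioning set.
  P7: blocked at fork node Hospital ∈ conditioning set.
{Hospital} contains no descendant of Dosage and blocks every backdoor path.
No other singleton works — e.g. {Biomarker} leaves P5 open — so {Hospital} is the unique smallest valid adjustment set.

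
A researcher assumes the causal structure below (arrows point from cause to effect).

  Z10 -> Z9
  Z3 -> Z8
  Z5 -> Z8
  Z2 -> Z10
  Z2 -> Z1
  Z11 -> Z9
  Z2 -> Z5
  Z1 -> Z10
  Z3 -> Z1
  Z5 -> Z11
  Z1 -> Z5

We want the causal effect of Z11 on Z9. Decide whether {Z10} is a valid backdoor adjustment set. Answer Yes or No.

Backdoor paths from Z11 to Z9 (paths whose first edge points into Z11):
  P1: Z11 <- Z5 <- Z2 -> Z1 -> Z10 -> Z9
  P2: Z11 <- Z5 <- Z2 -> Z10 -> Z9
  P3: Z11 <- Z5 <- Z1 <- Z2 -> Z10 -> Z9
  P4: Z11 <- Z5 <- Z1 -> Z10 -> Z9
  P5: Z11 <- Z5 -> Z8 <- Z3 -> Z1 <- Z2 -> Z10 -> Z9
  P6: Z11 <- Z5 -> Z8 <- Z3 -> Z1 -> Z10 -> Z9
Condition 1 (no descendant of Z11 in the set): holds — descendants of Z11 are {Z9}; none are in {Z10}.
Condition 2 (every backdoor path blocked by {Z10}):
  P1: blocked at chain node Z10 ∈ conditioning set.
  P2: blocked at chain node Z10 ∈ conditioning set.
  P3: blocked at chain node Z10 ∈ conditioning set.
  P4: blocked at chain node Z10 ∈ conditioning set.
  P5: blocked at collider Z8 (neither it nor any descendant is in the conditioning set).
  P6: blocked at collider Z8 (neither it nor any descendant is in the conditioning set).
{Z10} satisfies the backdoor criterion.

Yes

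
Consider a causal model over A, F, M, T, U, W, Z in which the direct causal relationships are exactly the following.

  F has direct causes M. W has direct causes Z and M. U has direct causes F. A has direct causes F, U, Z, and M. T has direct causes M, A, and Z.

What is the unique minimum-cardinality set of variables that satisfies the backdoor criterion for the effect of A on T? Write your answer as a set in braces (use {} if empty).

{M, Z}

Variables eligible for adjustment (non-descendants of A, excluding A and T): {F, M, U, W, Z}.
Backdoor paths from A to T:
  P1: A <- M -> T
  P2: A <- M -> W <- Z -> T
  P3: A <- F <- M -> T
  P4: A <- F <- M -> W <- Z -> T
  P5: A <- Z -> T
  P6: A <- Z -> W <- M -> T
  P7: A <- U <- F <- M -> T
  P8: A <- U <- F <- M -> W <- Z -> T
The empty set is not sufficient: P1 (A <- M -> T) has no collider blocking it and no conditioned non-collider, so it is open.
Try {M, Z}:
  P1: blocked at fork node M ∈ conditioning set.
  P2: blocked at fork node M ∈ conditioning set.
  P3: blocked at fork node M ∈ conditioning set.
  P4: blocked at fork node M ∈ conditioning set.
  P5: blocked at fork node Z ∈ conditioning set.
  P6: blocked at fork node Z ∈ conditioning set.
  P7: blocked at fork node M ∈ conditioning set.
  P8: blocked at fork node M ∈ conditioning set.
{M, Z} contains no descendant of A and blocks every backdoor path.
Every element of {M, Z} is needed (dropping M leaves P1 open; dropping Z leaves P5 open), so no proper subset is valid.
Among all size-2 subsets of the eligible variables, only {M, Z} blocks every backdoor path, so it is the unique smallest valid adjustment set.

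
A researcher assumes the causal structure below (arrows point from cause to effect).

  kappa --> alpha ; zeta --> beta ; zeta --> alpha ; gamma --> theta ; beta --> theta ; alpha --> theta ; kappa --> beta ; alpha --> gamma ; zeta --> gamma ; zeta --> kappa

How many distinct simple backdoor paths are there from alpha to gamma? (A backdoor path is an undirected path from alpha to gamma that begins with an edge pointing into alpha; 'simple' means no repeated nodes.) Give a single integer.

A backdoor path from alpha to gamma is any simple undirected path whose first edge points into alpha (i.e. leaves alpha via a parent).
Parents of alpha: {kappa, zeta}.
Enumerating:
  P1: alpha <- zeta -> kappa -> beta -> theta <- gamma
  P2: alpha <- zeta -> beta -> theta <- gamma
  P3: alpha <- zeta -> gamma
  P4: alpha <- kappa <- zeta -> beta -> theta <- gamma
  P5: alpha <- kappa <- zeta -> gamma
  P6: alpha <- kappa -> beta <- zeta -> gamma
  P7: alpha <- kappa -> beta -> theta <- gamma
That exhausts the simple backdoor paths. Count: 7.

7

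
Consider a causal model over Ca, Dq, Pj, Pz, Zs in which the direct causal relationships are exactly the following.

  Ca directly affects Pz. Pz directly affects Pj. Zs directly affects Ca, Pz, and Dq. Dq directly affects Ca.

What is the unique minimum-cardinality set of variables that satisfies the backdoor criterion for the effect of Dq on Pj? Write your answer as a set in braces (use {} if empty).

{Zs}

Variables eligible for adjustment (non-descendants of Dq, excluding Dq and Pj): {Zs}.
Backdoor paths from Dq to Pj:
  P1: Dq <- Zs -> Ca -> Pz -> Pj
  P2: Dq <- Zs -> Pz -> Pj
The empty set is not sufficient: P1 (Dq <- Zs -> Ca -> Pz -> Pj) has no collider blocking it and no conditioned non-collider, so it is open.
Try {Zs}:
  P1: blocked at fork node Zs ∈ conditioning set.
  P2: blocked at fork node Zs ∈ conditioning set.
{Zs} contains no descendant of Dq and blocks every backdoor path.
{Zs} is the unique smallest valid adjustment set.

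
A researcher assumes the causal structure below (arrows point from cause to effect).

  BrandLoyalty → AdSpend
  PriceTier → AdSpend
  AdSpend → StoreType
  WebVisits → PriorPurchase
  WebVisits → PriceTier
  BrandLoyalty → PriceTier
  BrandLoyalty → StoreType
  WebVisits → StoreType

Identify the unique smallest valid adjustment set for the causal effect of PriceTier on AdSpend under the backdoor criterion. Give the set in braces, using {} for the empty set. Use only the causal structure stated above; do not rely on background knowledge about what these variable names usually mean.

Variables eligible for adjustment (non-descendants of PriceTier, excluding PriceTier and AdSpend): {BrandLoyalty, PriorPurchase, WebVisits}.
Backdoor paths from PriceTier to AdSpend:
  P1: PriceTier <- WebVisits -> StoreType <- BrandLoyalty -> AdSpend
  P2: PriceTier <- WebVisits -> StoreType <- AdSpend
  P3: PriceTier <- BrandLoyalty -> AdSpend
  P4: PriceTier <- BrandLoyalty -> StoreType <- AdSpend
The empty set is not sufficient: P3 (PriceTier <- BrandLoyalty -> AdSpend) has no collider blocking it and no conditioned non-collider, so it is open.
Try {BrandLoyalty}:
  P1: blocked at collider StoreType (neither it nor any descendant is in the conditioning set).
  P2: blocked at collider StoreType (neither it nor any descendant is in the conditioning set).
  P3: blocked at fork node BrandLoyalty ∈ conditioning set.
  P4: blocked at fork node BrandLoyalty ∈ conditioning set.
{BrandLoyalty} contains no descendant of PriceTier and blocks every backdoor path.
No other singleton works — e.g. {WebVisits} leaves P3 open — so {BrandLoyalty} is the unique smallest valid adjustment set.

{BrandLoyalty}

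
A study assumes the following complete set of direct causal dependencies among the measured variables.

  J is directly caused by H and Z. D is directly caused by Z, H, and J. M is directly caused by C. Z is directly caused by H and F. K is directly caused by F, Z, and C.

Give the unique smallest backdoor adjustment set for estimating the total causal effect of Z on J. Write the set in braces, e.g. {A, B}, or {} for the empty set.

Variables eligible for adjustment (non-descendants of Z, excluding Z and J): {C, F, H, M}.
Backdoor paths from Z to J:
  P1: Z <- H -> J
  P2: Z <- H -> D <- J
The empty set is not sufficient: P1 (Z <- H -> J) has no collider blocking it and no conditioned non-collider, so it is open.
Try {H}:
  P1: blocked at fork node H ∈ conditioning set.
  P2: blocked at fork node H ∈ conditioning set.
{H} contains no descendant of Z and blocks every backdoor path.
No other singleton works — e.g. {F} leaves P1 open — so {H} is the unique smallest valid adjustment set.

{H}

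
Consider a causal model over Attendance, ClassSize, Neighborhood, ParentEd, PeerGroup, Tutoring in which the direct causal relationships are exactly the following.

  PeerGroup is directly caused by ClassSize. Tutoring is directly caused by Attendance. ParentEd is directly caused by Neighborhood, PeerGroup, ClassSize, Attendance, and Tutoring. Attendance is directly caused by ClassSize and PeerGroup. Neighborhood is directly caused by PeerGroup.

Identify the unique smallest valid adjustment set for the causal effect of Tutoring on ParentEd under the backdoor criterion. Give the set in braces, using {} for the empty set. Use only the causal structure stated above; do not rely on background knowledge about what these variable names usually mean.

Variables eligible for adjustment (non-descendants of Tutoring, excluding Tutoring and ParentEd): {Attendance, ClassSize, Neighborhood, PeerGroup}.
Backdoor paths from Tutoring to ParentEd:
  P1: Tutoring <- Attendance <- ClassSize -> PeerGroup -> Neighborhood -> ParentEd
  P2: Tutoring <- Attendance <- ClassSize -> PeerGroup -> ParentEd
  P3: Tutoring <- Attendance <- ClassSize -> ParentEd
  P4: Tutoring <- Attendance <- PeerGroup <- ClassSize -> ParentEd
  P5: Tutoring <- Attendance <- PeerGroup -> Neighborhood -> ParentEd
  P6: Tutoring <- Attendance <- PeerGroup -> ParentEd
  P7: Tutoring <- Attendance -> ParentEd
The empty set is not sufficient: P1 (Tutoring <- Attendance <- ClassSize -> PeerGroup -> Neighborhood -> ParentEd) has no collider blocking it and no conditioned non-collider, so it is open.
Try {Attendance}:
  P1: blocked at chain node Attendance ∈ conditioning set.
  P2: blocked at chain node Attendance ∈ conditioning set.
  P3: blocked at chain node Attendance ∈ conditioning set.
  P4: blocked at chain node Attendance ∈ conditioning set.
  P5: blocked at chain node Attendance ∈ conditioning set.
  P6: blocked at chain node Attendance ∈ conditioning set.
  P7: blocked at fork node Attendance ∈ conditioning set.
{Attendance} contains no descendant of Tutoring and blocks every backdoor path.
No other singleton works — e.g. {ClassSize} leaves P5 open — so {Attendance} is the unique smallest valid adjustment set.

{Attendance}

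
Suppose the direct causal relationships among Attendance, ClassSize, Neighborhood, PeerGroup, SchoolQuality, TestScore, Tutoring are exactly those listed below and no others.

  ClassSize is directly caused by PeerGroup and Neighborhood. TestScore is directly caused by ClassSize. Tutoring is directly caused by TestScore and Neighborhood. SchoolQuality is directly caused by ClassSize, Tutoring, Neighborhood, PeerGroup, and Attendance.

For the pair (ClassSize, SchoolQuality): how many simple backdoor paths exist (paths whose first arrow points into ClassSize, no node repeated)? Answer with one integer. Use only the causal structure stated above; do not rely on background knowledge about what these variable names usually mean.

3

A backdoor path from ClassSize to SchoolQuality is any simple undirected path whose first edge points into ClassSize (i.e. leaves ClassSize via a parent).
Parents of ClassSize: {Neighborhood, PeerGroup}.
Enumerating:
  P1: ClassSize <- PeerGroup -> SchoolQuality
  P2: ClassSize <- Neighborhood -> Tutoring -> SchoolQuality
  P3: ClassSize <- Neighborhood -> SchoolQuality
That exhausts the simple backdoor paths. Count: 3.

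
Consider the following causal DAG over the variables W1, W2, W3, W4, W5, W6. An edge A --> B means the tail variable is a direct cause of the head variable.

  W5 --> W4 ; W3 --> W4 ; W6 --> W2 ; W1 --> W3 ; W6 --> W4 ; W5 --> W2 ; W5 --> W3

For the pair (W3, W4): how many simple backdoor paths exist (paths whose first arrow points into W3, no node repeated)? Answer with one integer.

2

A backdoor path from W3 to W4 is any simple undirected path whose first edge points into W3 (i.e. leaves W3 via a parent).
Parents of W3: {W1, W5}.
Enumerating:
  P1: W3 <- W5 -> W4
  P2: W3 <- W5 -> W2 <- W6 -> W4
That exhausts the simple backdoor paths. Count: 2.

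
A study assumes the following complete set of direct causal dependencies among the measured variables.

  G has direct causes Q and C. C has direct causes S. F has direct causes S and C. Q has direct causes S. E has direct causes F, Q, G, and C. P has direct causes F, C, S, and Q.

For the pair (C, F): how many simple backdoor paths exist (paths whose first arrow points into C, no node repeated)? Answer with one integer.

7

A backdoor path from C to F is any simple undirected path whose first edge points into C (i.e. leaves C via a parent).
Parents of C: {S}.
Enumerating:
  P1: C <- S -> F
  P2: C <- S -> Q -> P <- F
  P3: C <- S -> Q -> G -> E <- F
  P4: C <- S -> Q -> E <- F
  P5: C <- S -> P <- F
  P6: C <- S -> P <- Q -> G -> E <- F
  P7: C <- S -> P <- Q -> E <- F
That exhausts the simple backdoor paths. Count: 7.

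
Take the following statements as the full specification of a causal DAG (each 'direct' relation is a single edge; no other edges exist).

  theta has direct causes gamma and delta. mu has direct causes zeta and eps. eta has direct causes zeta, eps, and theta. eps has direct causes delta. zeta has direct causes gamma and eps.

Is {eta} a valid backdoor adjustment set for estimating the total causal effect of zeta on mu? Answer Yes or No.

Backdoor paths from zeta to mu (paths whose first edge points into zeta):
  P1: zeta <- eps -> mu
  P2: zeta <- gamma -> theta <- delta -> eps -> mu
  P3: zeta <- gamma -> theta -> eta <- eps -> mu
Condition 1 (no descendant of zeta in the set): FAILS — eta is a descendant of zeta.
Condition 2 (every backdoor path blocked by {eta}):
  P1: open — no interior node is in the conditioning set.
  P2: open — collider(s) theta are conditioned on (or have a conditioned descendant) and no non-collider on the path is in the set.
  P3: open — collider(s) eta are conditioned on (or have a conditioned descendant) and no non-collider on the path is in the set.
{eta} does not satisfy the backdoor criterion.

No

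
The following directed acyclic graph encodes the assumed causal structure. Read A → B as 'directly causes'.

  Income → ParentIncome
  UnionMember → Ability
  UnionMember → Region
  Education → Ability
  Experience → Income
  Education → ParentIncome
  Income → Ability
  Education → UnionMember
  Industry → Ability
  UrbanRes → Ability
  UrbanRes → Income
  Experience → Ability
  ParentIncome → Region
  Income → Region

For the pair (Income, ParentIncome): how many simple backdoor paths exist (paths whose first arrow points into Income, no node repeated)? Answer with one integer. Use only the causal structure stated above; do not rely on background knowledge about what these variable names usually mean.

8

A backdoor path from Income to ParentIncome is any simple undirected path whose first edge points into Income (i.e. leaves Income via a parent).
Parents of Income: {Experience, UrbanRes}.
Enumerating:
  P1: Income <- Experience -> Ability <- Education -> UnionMember -> Region <- ParentIncome
  P2: Income <- Experience -> Ability <- Education -> ParentIncome
  P3: Income <- Experience -> Ability <- UnionMember <- Education -> ParentIncome
  P4: Income <- Experience -> Ability <- UnionMember -> Region <- ParentIncome
  P5: Income <- UrbanRes -> Ability <- Education -> UnionMember -> Region <- ParentIncome
  P6: Income <- UrbanRes -> Ability <- Education -> ParentIncome
  P7: Income <- UrbanRes -> Ability <- UnionMember <- Education -> ParentIncome
  P8: Income <- UrbanRes -> Ability <- UnionMember -> Region <- ParentIncome
That exhausts the simple backdoor paths. Count: 8.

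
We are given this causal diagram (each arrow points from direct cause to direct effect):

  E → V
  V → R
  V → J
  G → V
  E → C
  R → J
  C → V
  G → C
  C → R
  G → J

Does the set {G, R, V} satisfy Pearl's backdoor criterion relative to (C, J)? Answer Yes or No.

No

Backdoor paths from C to J (paths whose first edge points into C):
  P1: C <- E -> V <- G -> J
  P2: C <- E -> V -> R -> J
  P3: C <- E -> V -> J
  P4: C <- G -> V -> R -> J
  P5: C <- G -> V -> J
  P6: C <- G -> J
Condition 1 (no descendant of C in the set): FAILS — R and V are descendants of C.
Condition 2 (every backdoor path blocked by {G, R, V}):
  P1: blocked at fork node G ∈ conditioning set.
  P2: blocked at chain node V ∈ conditioning set.
  P3: blocked at chain node V ∈ conditioning set.
  P4: blocked at fork node G ∈ conditioning set.
  P5: blocked at fork node G ∈ conditioning set.
  P6: blocked at fork node G ∈ conditioning set.
{G, R, V} does not satisfy the backdoor criterion.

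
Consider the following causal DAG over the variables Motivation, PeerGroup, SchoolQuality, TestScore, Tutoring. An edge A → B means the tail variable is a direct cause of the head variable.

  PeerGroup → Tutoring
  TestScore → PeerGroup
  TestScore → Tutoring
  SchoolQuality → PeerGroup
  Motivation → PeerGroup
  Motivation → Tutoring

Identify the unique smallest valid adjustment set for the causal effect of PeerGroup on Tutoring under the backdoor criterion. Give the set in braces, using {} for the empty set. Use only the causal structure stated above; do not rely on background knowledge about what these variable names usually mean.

{Motivation, TestScore}

Variables eligible for adjustment (non-descendants of PeerGroup, excluding PeerGroup and Tutoring): {Motivation, SchoolQuality, TestScore}.
Backdoor paths from PeerGroup to Tutoring:
  P1: PeerGroup <- TestScore -> Tutoring
  P2: PeerGroup <- Motivation -> Tutoring
The empty set is not sufficient: P1 (PeerGroup <- TestScore -> Tutoring) has no collider blocking it and no conditioned non-collider, so it is open.
Try {Motivation, TestScore}:
  P1: blocked at fork node TestScore ∈ conditioning set.
  P2: blocked at fork node Motivation ∈ conditioning set.
{Motivation, TestScore} contains no descendant of PeerGroup and blocks every backdoor path.
Every element of {Motivation, TestScore} is needed (dropping Motivation leaves P2 open; dropping TestScore leaves P1 open), so no proper subset is valid.
Among all size-2 subsets of the eligible variables, only {Motivation, TestScore} blocks every backdoor path, so it is the unique smallest valid adjustment set.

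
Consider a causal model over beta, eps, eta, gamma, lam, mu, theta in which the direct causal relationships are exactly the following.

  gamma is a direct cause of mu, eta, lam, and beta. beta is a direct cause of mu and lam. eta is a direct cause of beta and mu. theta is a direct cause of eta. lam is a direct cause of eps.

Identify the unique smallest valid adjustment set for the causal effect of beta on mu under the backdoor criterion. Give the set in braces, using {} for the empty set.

{eta, gamma}

Variables eligible for adjustment (non-descendants of beta, excluding beta and mu): {eta, gamma, theta}.
Backdoor paths from beta to mu:
  P1: beta <- gamma -> eta -> mu
  P2: beta <- gamma -> mu
  P3: beta <- eta <- gamma -> mu
  P4: beta <- eta -> mu
The empty set is not sufficient: P1 (beta <- gamma -> eta -> mu) has no collider blocking it and no conditioned non-collider, so it is open.
Try {eta, gamma}:
  P1: blocked at fork node gamma ∈ conditioning set.
  P2: blocked at fork node gamma ∈ conditioning set.
  P3: blocked at chain node eta ∈ conditioning set.
  P4: blocked at fork node eta ∈ conditioning set.
{eta, gamma} contains no descendant of beta and blocks every backdoor path.
Every element of {eta, gamma} is needed (dropping eta leaves P4 open; dropping gamma leaves P2 open), so no proper subset is valid.
Among all size-2 subsets of the eligible variables, only {eta, gamma} blocks every backdoor path, so it is the unique smallest valid adjustment set.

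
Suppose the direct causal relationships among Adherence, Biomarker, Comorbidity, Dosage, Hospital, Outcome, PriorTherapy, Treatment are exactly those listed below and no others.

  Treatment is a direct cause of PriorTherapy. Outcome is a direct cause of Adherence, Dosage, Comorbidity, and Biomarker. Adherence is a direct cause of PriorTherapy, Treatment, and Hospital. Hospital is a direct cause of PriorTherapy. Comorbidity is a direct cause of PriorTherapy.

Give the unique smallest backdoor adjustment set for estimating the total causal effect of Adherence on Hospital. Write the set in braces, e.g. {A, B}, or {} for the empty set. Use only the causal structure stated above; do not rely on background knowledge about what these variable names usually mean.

Variables eligible for adjustment (non-descendants of Adherence, excluding Adherence and Hospital): {Biomarker, Comorbidity, Dosage, Outcome}.
Backdoor paths from Adherence to Hospital:
  P1: Adherence <- Outcome -> Comorbidity -> PriorTherapy <- Hospital
Each backdoor path contains an unconditioned collider, so every path is already blocked with the empty conditioning set:
  P1: blocked at collider PriorTherapy (neither it nor any descendant is in the conditioning set).
The empty set is therefore the unique smallest valid set.

{}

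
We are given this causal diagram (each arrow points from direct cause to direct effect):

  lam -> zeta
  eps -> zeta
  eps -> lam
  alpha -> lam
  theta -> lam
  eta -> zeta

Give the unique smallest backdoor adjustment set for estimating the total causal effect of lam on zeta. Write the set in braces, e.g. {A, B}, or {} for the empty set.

{eps}

Variables eligible for adjustment (non-descendants of lam, excluding lam and zeta): {alpha, eps, eta, theta}.
Backdoor paths from lam to zeta:
  P1: lam <- eps -> zeta
The empty set is not sufficient: P1 (lam <- eps -> zeta) has no collider blocking it and no conditioned non-collider, so it is open.
Try {eps}:
  P1: blocked at fork node eps ∈ conditioning set.
{eps} contains no descendant of lam and blocks every backdoor path.
No other singleton works — e.g. {alpha} leaves P1 open — so {eps} is the unique smallest valid adjustment set.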